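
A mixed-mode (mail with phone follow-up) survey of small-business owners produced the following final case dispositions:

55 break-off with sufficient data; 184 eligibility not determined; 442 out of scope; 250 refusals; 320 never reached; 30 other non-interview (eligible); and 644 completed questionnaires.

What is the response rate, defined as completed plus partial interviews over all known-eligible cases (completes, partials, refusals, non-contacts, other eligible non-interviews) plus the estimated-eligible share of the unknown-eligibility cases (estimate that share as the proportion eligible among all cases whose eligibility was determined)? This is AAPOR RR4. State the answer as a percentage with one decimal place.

48.7%

Top → 644 + 55 = 699
Eligible (known) → 644 + 55 + 250 + 320 + 30 = 1299
e = 1299 / (1299 + 442) = 1299 / 1741 = 0.7461
e × U → 0.7461 × 184 = 137.28
Denom → 1299 + 137.28 = 1436.28
RR4 = 699 / 1436.28 = 0.4867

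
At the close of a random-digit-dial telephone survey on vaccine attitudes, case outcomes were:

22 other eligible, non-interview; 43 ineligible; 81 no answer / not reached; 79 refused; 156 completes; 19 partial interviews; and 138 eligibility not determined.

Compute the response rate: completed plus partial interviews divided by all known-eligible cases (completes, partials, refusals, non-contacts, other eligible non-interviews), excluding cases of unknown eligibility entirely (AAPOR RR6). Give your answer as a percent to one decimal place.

49.0%

Top: 156 + 19 = 175
Base: 156 + 19 + 79 + 81 + 22 = 357
RR6 = 175 / 357 = 0.4902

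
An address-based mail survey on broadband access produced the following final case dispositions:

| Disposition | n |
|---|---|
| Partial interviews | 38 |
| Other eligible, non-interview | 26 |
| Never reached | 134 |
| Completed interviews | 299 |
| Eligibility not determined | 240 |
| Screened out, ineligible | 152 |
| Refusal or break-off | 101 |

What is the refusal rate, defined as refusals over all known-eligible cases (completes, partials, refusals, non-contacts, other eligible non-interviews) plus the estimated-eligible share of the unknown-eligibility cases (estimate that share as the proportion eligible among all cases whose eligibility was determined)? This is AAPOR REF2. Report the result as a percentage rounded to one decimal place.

Top: 101
Determined eligible: 299 + 38 + 101 + 134 + 26 = 598
e = 598 / (598 + 152) = 598 / 750 = 0.7973
Eligible share of unknowns: 0.7973 × 240 = 191.35
Base: 598 + 191.35 = 789.35
REF2 = 101 / 789.35 = 0.1280

12.8%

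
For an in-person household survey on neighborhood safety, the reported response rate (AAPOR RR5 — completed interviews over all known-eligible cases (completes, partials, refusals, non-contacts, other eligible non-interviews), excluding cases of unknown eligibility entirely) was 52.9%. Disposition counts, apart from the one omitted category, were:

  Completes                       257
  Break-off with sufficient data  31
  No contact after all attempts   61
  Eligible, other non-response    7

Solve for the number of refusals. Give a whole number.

RR5 = 257 / D = 0.529
D = 257 / 0.529 = 485.8
Remaining denominator categories sum to 356
refusals = 485.8 − 356 ≈ 130

130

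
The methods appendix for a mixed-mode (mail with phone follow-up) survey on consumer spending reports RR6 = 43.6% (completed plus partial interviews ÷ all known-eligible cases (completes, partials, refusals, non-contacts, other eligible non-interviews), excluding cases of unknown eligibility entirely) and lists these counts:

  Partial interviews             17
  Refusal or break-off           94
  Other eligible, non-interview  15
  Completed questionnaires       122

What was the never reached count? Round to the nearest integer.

Num = 122 + 17 = 139
RR6 = 139 / D = 0.436
D = 139 / 0.436 = 318.8
Rest of base = 248
never reached = 318.8 − 248 ≈ 71

71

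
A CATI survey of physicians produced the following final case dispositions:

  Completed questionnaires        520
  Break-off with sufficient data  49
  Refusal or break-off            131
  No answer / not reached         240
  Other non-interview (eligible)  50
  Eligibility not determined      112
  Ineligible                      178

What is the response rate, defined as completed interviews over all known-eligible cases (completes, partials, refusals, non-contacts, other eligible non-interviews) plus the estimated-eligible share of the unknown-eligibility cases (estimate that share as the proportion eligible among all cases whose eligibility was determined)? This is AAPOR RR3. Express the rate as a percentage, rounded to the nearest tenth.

Numerator: 520
Determined eligible: 520 + 49 + 131 + 240 + 50 = 990
e = 990 / (990 + 178) = 990 / 1168 = 0.8476
Eligible share of unknowns: 0.8476 × 112 = 94.93
Denominator: 990 + 94.93 = 1084.93
RR3 = 520 / 1084.93 = 0.4793

47.9%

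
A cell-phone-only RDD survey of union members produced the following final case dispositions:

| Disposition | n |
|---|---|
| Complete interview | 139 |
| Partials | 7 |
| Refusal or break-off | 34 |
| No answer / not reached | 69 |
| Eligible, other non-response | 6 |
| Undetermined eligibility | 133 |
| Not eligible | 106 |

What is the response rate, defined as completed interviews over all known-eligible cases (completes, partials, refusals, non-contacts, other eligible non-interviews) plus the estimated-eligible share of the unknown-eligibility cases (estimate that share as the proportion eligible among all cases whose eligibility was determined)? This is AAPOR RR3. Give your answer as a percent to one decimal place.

39.8%

Num = 139
Eligible (known) = 139 + 7 + 34 + 69 + 6 = 255
e = 255 / (255 + 106) = 255 / 361 = 0.7064
e × U = 0.7064 × 133 = 93.95
Denominator = 255 + 93.95 = 348.95
RR3 = 139 / 348.95 = 0.3983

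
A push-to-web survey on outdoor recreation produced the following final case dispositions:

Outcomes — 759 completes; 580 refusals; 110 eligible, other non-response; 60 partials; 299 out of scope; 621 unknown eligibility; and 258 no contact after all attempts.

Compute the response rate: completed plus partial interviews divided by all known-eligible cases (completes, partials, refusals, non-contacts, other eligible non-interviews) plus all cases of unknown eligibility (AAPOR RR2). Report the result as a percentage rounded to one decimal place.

Numerator → 759 + 60 = 819
Denominator → 759 + 60 + 580 + 258 + 110 + 621 = 2388
RR2 = 819 / 2388 = 0.3430

34.3%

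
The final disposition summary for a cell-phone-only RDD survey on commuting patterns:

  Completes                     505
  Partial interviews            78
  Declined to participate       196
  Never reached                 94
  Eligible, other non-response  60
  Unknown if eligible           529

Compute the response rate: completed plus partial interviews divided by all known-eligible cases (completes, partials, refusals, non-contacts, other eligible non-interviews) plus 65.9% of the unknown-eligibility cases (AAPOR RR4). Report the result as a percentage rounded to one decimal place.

45.5%

Numerator → 505 + 78 = 583
Determined eligible → 505 + 78 + 196 + 94 + 60 = 933
e × U → 0.6590 × 529 = 348.61
Denom → 933 + 348.61 = 1281.61
RR4 = 583 / 1281.61 = 0.4549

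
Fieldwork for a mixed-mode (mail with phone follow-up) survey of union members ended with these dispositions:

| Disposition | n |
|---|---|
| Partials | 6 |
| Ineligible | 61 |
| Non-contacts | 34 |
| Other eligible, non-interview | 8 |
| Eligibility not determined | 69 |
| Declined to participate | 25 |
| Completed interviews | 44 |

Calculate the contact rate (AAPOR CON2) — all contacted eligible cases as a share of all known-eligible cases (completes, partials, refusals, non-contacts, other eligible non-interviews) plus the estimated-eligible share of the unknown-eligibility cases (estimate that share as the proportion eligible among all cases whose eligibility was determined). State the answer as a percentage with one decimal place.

51.1%

Top → 44 + 6 + 25 + 8 = 83
Eligible (known) → 44 + 6 + 25 + 34 + 8 = 117
e = 117 / (117 + 61) = 117 / 178 = 0.6573
Eligible share of unknowns → 0.6573 × 69 = 45.35
Base → 117 + 45.35 = 162.35
CON2 = 83 / 162.35 = 0.5112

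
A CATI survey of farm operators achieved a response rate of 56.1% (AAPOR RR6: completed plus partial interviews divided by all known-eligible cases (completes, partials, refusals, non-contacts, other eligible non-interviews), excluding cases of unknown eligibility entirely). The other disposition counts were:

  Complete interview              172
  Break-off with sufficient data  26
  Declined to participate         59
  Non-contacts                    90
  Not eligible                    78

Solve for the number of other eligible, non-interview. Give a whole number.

Num: 172 + 26 = 198
RR6 = 198 / D = 0.561
D = 198 / 0.561 = 352.9
Rest of base = 347
other eligible, non-interview = 352.9 − 347 ≈ 6

6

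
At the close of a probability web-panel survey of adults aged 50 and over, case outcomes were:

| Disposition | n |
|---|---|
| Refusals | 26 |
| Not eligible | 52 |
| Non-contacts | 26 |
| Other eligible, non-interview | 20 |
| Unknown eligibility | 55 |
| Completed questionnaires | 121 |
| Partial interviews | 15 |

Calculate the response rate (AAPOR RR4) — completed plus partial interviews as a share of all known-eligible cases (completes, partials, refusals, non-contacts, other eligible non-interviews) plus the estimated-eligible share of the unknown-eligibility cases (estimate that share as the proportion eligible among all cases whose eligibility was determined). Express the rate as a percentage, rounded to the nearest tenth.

Numerator → 121 + 15 = 136
Determined eligible → 121 + 15 + 26 + 26 + 20 = 208
e = 208 / (208 + 52) = 208 / 260 = 0.8000
Estimated eligible among unknowns → 0.8000 × 55 = 44.00
Denom → 208 + 44.00 = 252.00
RR4 = 136 / 252.00 = 0.5397

54.0%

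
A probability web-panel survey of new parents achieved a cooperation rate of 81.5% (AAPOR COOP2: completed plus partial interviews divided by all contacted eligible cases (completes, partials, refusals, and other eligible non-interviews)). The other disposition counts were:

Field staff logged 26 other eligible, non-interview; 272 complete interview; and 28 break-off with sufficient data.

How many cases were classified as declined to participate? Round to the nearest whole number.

Numerator = 272 + 28 = 300
COOP2 = 300 / D = 0.815
D = 300 / 0.815 = 368.1
Remaining denominator categories sum to 326
declined to participate = 368.1 − 326 ≈ 42

42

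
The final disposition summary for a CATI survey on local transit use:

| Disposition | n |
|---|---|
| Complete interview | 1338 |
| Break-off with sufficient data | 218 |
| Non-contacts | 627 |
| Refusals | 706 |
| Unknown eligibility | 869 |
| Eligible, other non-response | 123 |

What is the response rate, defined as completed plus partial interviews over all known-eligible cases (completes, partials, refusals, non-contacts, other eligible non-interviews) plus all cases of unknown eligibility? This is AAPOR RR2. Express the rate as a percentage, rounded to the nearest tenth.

Numerator: 1338 + 218 = 1556
Base: 1338 + 218 + 706 + 627 + 123 + 869 = 3881
RR2 = 1556 / 3881 = 0.4009

40.1%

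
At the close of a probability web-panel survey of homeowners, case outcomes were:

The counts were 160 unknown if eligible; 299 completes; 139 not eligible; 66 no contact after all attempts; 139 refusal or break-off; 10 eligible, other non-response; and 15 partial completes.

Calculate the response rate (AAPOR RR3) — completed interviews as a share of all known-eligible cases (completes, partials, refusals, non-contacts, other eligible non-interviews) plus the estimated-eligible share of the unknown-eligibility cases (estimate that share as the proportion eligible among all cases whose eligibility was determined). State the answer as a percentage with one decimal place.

45.6%

Top = 299
Determined eligible = 299 + 15 + 139 + 66 + 10 = 529
e = 529 / (529 + 139) = 529 / 668 = 0.7919
Estimated eligible among unknowns = 0.7919 × 160 = 126.70
Base = 529 + 126.70 = 655.70
RR3 = 299 / 655.70 = 0.4560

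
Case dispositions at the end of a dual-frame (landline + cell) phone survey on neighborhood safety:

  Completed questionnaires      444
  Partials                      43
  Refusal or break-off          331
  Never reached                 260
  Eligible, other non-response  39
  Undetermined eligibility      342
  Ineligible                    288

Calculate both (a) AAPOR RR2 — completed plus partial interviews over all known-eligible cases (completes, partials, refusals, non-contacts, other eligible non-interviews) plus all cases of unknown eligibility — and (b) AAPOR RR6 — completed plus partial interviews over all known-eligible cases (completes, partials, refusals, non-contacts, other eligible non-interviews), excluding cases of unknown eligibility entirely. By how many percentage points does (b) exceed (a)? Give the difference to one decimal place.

10.2

Top = 444 + 43 = 487
Base = 444 + 43 + 331 + 260 + 39 + 342 = 1459
RR2 = 487 / 1459 = 0.3338
Base = 444 + 43 + 331 + 260 + 39 = 1117
RR6 = 487 / 1117 = 0.4360
Difference = 43.60 − 33.38 = 10.22 percentage points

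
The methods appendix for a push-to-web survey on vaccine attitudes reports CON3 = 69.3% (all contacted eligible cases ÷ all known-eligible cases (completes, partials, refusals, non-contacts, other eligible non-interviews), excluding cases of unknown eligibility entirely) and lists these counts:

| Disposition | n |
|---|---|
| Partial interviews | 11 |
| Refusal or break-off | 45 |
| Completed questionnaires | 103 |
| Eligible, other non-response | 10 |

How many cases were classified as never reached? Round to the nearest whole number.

Num = 103 + 11 + 45 + 10 = 169
CON3 = 169 / D = 0.693
D = 169 / 0.693 = 243.9
Rest of base = 169
never reached = 243.9 − 169 ≈ 75

75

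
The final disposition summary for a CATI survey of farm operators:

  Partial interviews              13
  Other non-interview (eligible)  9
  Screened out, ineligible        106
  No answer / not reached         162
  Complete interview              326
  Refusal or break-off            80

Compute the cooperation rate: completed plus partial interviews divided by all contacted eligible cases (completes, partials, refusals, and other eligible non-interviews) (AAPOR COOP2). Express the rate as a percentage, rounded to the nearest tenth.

79.2%

Top: 326 + 13 = 339
Base: 326 + 13 + 80 + 9 = 428
COOP2 = 339 / 428 = 0.7921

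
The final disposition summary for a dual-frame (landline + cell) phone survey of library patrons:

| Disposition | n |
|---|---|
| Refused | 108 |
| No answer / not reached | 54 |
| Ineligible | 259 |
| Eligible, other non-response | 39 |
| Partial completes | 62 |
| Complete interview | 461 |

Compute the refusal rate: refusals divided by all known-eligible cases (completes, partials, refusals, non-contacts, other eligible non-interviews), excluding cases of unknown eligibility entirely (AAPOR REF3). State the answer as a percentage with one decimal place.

14.9%

Num: 108
Denominator: 461 + 62 + 108 + 54 + 39 = 724
REF3 = 108 / 724 = 0.1492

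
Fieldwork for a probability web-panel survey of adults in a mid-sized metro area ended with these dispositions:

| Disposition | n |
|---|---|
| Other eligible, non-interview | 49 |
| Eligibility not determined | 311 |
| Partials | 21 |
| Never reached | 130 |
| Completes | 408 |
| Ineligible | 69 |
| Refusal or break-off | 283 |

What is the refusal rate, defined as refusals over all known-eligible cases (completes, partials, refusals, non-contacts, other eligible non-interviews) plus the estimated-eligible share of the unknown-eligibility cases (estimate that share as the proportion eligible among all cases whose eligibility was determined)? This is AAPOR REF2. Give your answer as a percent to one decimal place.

Top → 283
Eligible (known) → 408 + 21 + 283 + 130 + 49 = 891
e = 891 / (891 + 69) = 891 / 960 = 0.9281
e × U → 0.9281 × 311 = 288.64
Denominator → 891 + 288.64 = 1179.64
REF2 = 283 / 1179.64 = 0.2399

24.0%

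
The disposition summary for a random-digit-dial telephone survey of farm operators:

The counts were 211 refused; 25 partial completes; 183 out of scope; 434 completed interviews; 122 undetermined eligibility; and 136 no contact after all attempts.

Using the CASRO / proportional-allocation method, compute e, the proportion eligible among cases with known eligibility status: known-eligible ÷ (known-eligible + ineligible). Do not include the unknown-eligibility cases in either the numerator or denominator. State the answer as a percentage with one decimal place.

81.5%

Known eligible: 434 + 25 + 211 + 136 = 806
e = 806 / (806 + 183) = 806 / 989 = 0.8150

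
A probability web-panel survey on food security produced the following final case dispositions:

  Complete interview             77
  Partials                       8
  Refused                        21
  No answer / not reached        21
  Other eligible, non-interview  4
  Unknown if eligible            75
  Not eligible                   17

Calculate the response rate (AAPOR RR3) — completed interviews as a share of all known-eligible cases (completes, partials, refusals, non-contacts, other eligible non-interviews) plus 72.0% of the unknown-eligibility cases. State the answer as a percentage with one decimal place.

41.6%

Num → 77
Determined eligible → 77 + 8 + 21 + 21 + 4 = 131
Estimated eligible among unknowns → 0.7200 × 75 = 54.00
Base → 131 + 54.00 = 185.00
RR3 = 77 / 185.00 = 0.4162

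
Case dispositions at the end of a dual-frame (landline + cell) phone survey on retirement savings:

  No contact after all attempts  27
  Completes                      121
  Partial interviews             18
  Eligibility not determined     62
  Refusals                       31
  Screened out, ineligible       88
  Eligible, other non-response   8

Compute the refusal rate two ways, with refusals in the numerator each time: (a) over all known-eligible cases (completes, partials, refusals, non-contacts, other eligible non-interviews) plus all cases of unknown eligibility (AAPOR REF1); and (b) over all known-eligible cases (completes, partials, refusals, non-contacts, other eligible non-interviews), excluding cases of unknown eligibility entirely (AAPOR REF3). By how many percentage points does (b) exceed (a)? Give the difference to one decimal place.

3.5

Top → 31
Denom → 121 + 18 + 31 + 27 + 8 + 62 = 267
REF1 = 31 / 267 = 0.1161
Denom → 121 + 18 + 31 + 27 + 8 = 205
REF3 = 31 / 205 = 0.1512
Difference = 15.12 − 11.61 = 3.51 percentage points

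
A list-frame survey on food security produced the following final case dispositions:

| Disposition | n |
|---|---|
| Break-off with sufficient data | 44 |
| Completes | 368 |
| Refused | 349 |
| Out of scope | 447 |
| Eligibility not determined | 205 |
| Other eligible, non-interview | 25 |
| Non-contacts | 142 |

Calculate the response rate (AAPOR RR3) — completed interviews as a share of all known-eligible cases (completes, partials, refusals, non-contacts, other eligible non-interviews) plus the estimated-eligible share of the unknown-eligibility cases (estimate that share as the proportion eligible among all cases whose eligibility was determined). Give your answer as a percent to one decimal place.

Num: 368
Eligible (known): 368 + 44 + 349 + 142 + 25 = 928
e = 928 / (928 + 447) = 928 / 1375 = 0.6749
Eligible share of unknowns: 0.6749 × 205 = 138.35
Denominator: 928 + 138.35 = 1066.35
RR3 = 368 / 1066.35 = 0.3451

34.5%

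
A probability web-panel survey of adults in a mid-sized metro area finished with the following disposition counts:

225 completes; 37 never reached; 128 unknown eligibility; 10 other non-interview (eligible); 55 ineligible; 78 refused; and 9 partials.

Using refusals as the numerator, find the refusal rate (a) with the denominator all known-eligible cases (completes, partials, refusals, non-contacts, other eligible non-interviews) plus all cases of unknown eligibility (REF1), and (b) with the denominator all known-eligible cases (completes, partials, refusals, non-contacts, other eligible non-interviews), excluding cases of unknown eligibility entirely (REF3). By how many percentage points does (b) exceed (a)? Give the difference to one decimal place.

Numerator: 78
Denom: 225 + 9 + 78 + 37 + 10 + 128 = 487
REF1 = 78 / 487 = 0.1602
Denom: 225 + 9 + 78 + 37 + 10 = 359
REF3 = 78 / 359 = 0.2173
Difference = 21.73 − 16.02 = 5.71 percentage points

5.7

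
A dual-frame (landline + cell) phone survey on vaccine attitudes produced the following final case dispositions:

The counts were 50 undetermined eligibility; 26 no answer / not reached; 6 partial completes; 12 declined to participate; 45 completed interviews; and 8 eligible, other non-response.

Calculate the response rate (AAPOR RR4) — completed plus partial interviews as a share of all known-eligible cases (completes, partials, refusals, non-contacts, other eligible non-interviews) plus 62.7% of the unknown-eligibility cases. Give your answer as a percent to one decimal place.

Numerator = 45 + 6 = 51
Eligible (known) = 45 + 6 + 12 + 26 + 8 = 97
e × U = 0.6270 × 50 = 31.35
Denominator = 97 + 31.35 = 128.35
RR4 = 51 / 128.35 = 0.3974

39.7%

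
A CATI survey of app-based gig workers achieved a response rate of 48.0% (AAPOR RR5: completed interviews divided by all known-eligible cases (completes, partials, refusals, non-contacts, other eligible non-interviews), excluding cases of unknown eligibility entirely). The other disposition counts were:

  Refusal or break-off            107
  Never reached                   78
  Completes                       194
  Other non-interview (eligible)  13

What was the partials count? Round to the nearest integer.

12

RR5 = 194 / D = 0.480
D = 194 / 0.480 = 404.2
Rest of base = 392
partials = 404.2 − 392 ≈ 12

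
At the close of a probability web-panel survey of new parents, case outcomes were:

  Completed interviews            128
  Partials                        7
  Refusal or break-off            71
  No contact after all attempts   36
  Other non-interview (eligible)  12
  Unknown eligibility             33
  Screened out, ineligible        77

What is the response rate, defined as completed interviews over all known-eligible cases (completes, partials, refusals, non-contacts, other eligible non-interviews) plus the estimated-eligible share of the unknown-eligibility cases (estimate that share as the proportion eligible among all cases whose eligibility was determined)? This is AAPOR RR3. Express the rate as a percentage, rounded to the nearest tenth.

Top = 128
Determined eligible = 128 + 7 + 71 + 36 + 12 = 254
e = 254 / (254 + 77) = 254 / 331 = 0.7674
Eligible share of unknowns = 0.7674 × 33 = 25.32
Base = 254 + 25.32 = 279.32
RR3 = 128 / 279.32 = 0.4583

45.8%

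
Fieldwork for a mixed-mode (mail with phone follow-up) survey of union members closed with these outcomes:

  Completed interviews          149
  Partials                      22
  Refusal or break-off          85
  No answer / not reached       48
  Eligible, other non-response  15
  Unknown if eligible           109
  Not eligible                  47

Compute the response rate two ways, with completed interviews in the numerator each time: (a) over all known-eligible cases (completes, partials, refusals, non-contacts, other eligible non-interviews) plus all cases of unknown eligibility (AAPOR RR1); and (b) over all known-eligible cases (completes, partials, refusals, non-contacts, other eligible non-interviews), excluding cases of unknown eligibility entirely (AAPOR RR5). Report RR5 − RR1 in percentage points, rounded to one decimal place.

Numerator → 149
Denom → 149 + 22 + 85 + 48 + 15 + 109 = 428
RR1 = 149 / 428 = 0.3481
Denom → 149 + 22 + 85 + 48 + 15 = 319
RR5 = 149 / 319 = 0.4671
Difference = 46.71 − 34.81 = 11.90 percentage points

11.9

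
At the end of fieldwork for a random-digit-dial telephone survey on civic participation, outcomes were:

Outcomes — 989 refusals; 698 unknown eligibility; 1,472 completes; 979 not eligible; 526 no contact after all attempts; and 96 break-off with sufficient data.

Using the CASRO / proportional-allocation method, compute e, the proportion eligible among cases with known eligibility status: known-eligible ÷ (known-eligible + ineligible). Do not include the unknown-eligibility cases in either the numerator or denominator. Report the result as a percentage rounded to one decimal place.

Known eligible: 1472 + 96 + 989 + 526 = 3083
e = 3083 / (3083 + 979) = 3083 / 4062 = 0.7590

75.9%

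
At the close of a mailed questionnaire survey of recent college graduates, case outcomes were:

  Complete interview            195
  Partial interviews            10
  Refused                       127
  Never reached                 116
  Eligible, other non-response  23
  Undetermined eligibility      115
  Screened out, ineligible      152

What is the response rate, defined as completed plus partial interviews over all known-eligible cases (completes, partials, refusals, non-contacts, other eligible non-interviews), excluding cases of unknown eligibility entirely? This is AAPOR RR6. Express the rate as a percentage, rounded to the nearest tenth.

43.5%

Numerator → 195 + 10 = 205
Base → 195 + 10 + 127 + 116 + 23 = 471
RR6 = 205 / 471 = 0.4352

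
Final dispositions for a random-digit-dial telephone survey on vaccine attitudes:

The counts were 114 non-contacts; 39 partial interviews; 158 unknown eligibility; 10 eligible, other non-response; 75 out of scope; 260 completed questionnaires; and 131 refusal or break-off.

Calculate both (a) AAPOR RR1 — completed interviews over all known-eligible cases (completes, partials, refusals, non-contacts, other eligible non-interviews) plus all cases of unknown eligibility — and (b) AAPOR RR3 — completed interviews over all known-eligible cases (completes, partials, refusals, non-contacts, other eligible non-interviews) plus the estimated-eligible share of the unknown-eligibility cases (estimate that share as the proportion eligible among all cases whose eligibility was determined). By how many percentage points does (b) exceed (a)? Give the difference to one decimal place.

1.0

Num → 260
Base → 260 + 39 + 131 + 114 + 10 + 158 = 712
RR1 = 260 / 712 = 0.3652
Eligible (known) → 260 + 39 + 131 + 114 + 10 = 554
e = 554 / (554 + 75) = 554 / 629 = 0.8808
Eligible share of unknowns → 0.8808 × 158 = 139.17
Base → 554 + 139.17 = 693.17
RR3 = 260 / 693.17 = 0.3751
Difference = 37.51 − 36.52 = 0.99 percentage points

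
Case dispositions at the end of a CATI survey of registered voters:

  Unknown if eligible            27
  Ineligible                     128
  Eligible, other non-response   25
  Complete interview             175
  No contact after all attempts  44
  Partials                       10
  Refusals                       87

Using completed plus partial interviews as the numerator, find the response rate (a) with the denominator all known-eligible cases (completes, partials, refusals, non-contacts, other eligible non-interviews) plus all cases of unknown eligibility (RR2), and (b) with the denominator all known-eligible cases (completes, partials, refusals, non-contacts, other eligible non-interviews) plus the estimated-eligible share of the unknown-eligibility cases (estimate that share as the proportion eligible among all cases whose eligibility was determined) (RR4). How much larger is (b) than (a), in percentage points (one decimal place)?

Num: 175 + 10 = 185
Denominator: 175 + 10 + 87 + 44 + 25 + 27 = 368
RR2 = 185 / 368 = 0.5027
Determined eligible: 175 + 10 + 87 + 44 + 25 = 341
e = 341 / (341 + 128) = 341 / 469 = 0.7271
Eligible share of unknowns: 0.7271 × 27 = 19.63
Denominator: 341 + 19.63 = 360.63
RR4 = 185 / 360.63 = 0.5130
Difference = 51.30 − 50.27 = 1.03 percentage points

1.0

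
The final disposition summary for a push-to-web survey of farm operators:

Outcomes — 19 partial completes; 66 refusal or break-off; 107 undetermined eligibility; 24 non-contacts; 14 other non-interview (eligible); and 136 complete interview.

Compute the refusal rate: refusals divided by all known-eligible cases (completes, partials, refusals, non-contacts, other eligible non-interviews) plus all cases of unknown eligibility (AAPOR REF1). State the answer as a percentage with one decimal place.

18.0%

Num: 66
Denom: 136 + 19 + 66 + 24 + 14 + 107 = 366
REF1 = 66 / 366 = 0.1803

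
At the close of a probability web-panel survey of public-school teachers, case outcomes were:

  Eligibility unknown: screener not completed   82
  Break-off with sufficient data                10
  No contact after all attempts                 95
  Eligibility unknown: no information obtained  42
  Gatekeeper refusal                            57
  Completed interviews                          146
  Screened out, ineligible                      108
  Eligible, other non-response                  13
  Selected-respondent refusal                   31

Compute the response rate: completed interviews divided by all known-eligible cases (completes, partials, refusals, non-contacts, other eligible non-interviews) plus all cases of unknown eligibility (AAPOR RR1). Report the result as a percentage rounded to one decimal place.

30.7%

Refused = 57 + 31 = 88
Unknown if eligible = 82 + 42 = 124
Numerator: 146
Base: 146 + 10 + 88 + 95 + 13 + 124 = 476
RR1 = 146 / 476 = 0.3067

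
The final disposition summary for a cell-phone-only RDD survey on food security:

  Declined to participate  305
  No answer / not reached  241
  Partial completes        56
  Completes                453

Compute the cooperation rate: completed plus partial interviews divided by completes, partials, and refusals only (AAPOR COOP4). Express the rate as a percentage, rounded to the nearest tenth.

62.5%

Top → 453 + 56 = 509
Base → 453 + 56 + 305 = 814
COOP4 = 509 / 814 = 0.6253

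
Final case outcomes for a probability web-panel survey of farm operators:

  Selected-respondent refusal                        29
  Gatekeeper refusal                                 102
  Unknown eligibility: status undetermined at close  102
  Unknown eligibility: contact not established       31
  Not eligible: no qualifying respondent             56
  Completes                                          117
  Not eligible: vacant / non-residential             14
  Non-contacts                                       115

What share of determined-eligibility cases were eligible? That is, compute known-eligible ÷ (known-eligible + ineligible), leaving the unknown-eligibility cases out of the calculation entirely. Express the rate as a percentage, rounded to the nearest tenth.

83.8%

Declined to participate = 102 + 29 = 131
Undetermined eligibility = 31 + 102 = 133
Ineligible = 56 + 14 = 70
Known eligible = 117 + 131 + 115 = 363
e = 363 / (363 + 70) = 363 / 433 = 0.8383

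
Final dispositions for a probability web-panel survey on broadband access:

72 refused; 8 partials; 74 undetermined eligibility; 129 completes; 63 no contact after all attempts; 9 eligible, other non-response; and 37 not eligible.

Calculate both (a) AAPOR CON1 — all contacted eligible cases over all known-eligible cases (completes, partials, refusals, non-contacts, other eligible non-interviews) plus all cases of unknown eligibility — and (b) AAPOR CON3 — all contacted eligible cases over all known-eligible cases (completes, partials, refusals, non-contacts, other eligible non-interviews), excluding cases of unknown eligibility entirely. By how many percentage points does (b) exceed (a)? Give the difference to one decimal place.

Top: 129 + 8 + 72 + 9 = 218
Denom: 129 + 8 + 72 + 63 + 9 + 74 = 355
CON1 = 218 / 355 = 0.6141
Denom: 129 + 8 + 72 + 63 + 9 = 281
CON3 = 218 / 281 = 0.7758
Difference = 77.58 − 61.41 = 16.17 percentage points

16.2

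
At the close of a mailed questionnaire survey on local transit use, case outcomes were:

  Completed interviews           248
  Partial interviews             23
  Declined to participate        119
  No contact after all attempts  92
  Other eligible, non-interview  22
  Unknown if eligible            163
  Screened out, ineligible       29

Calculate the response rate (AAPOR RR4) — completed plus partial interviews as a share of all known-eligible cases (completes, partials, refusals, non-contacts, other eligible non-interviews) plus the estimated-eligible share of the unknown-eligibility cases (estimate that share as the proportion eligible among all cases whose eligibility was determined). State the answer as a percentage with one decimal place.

41.2%

Top = 248 + 23 = 271
Determined eligible = 248 + 23 + 119 + 92 + 22 = 504
e = 504 / (504 + 29) = 504 / 533 = 0.9456
Eligible share of unknowns = 0.9456 × 163 = 154.13
Base = 504 + 154.13 = 658.13
RR4 = 271 / 658.13 = 0.4118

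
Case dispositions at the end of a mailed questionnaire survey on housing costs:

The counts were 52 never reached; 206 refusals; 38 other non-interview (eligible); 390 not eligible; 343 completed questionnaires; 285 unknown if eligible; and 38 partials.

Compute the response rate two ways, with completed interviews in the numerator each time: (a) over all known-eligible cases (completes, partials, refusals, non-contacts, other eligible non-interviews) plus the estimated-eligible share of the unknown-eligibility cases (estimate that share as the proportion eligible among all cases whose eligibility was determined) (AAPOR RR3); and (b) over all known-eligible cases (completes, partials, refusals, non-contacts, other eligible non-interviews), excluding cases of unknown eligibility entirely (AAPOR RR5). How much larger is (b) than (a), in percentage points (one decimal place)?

10.7

Num → 343
Eligible (known) → 343 + 38 + 206 + 52 + 38 = 677
e = 677 / (677 + 390) = 677 / 1067 = 0.6345
Eligible share of unknowns → 0.6345 × 285 = 180.83
Base → 677 + 180.83 = 857.83
RR3 = 343 / 857.83 = 0.3998
Base → 343 + 38 + 206 + 52 + 38 = 677
RR5 = 343 / 677 = 0.5066
Difference = 50.66 − 39.98 = 10.68 percentage points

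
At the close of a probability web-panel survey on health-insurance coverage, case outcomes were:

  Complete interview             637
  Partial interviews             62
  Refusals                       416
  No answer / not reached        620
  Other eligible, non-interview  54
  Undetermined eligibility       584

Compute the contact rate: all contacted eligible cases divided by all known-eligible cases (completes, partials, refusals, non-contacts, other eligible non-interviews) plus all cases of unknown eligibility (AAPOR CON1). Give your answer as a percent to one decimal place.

Numerator = 637 + 62 + 416 + 54 = 1169
Denom = 637 + 62 + 416 + 620 + 54 + 584 = 2373
CON1 = 1169 / 2373 = 0.4926

49.3%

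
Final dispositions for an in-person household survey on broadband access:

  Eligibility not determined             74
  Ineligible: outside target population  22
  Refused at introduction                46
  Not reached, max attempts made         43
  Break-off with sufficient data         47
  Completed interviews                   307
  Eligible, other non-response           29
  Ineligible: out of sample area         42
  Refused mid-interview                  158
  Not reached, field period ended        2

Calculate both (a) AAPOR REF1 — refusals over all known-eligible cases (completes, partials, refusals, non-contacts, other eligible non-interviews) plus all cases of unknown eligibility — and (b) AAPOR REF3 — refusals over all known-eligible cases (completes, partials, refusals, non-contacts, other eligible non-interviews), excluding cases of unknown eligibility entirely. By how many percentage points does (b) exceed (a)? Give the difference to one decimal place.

Refusals = 46 + 158 = 204
No answer / not reached = 2 + 43 = 45
Out of scope = 22 + 42 = 64
Numerator → 204
Denominator → 307 + 47 + 204 + 45 + 29 + 74 = 706
REF1 = 204 / 706 = 0.2890
Denominator → 307 + 47 + 204 + 45 + 29 = 632
REF3 = 204 / 632 = 0.3228
Difference = 32.28 − 28.90 = 3.38 percentage points

3.4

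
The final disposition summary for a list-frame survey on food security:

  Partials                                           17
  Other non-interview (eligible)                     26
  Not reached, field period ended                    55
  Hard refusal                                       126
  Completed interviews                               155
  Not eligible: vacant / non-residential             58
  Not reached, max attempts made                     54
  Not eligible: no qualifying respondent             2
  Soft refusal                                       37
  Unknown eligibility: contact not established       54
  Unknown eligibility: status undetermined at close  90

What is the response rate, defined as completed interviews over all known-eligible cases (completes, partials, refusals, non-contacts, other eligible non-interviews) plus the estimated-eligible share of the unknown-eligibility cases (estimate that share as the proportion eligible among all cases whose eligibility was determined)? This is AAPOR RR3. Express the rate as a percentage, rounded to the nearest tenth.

25.9%

Declined to participate = 126 + 37 = 163
Never reached = 55 + 54 = 109
Unknown if eligible = 54 + 90 = 144
Out of scope = 2 + 58 = 60
Top → 155
Known eligible → 155 + 17 + 163 + 109 + 26 = 470
e = 470 / (470 + 60) = 470 / 530 = 0.8868
e × U → 0.8868 × 144 = 127.70
Base → 470 + 127.70 = 597.70
RR3 = 155 / 597.70 = 0.2593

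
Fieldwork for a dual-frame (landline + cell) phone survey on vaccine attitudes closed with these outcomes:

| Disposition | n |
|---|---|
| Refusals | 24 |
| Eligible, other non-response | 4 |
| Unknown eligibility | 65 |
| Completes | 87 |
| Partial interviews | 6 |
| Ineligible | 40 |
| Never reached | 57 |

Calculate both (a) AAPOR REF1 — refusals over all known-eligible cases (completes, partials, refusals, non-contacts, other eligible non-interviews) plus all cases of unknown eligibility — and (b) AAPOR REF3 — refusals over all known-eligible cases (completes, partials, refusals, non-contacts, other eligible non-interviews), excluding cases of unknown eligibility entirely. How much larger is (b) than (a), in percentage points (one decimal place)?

Top: 24
Denominator: 87 + 6 + 24 + 57 + 4 + 65 = 243
REF1 = 24 / 243 = 0.0988
Denominator: 87 + 6 + 24 + 57 + 4 = 178
REF3 = 24 / 178 = 0.1348
Difference = 13.48 − 9.88 = 3.60 percentage points

3.6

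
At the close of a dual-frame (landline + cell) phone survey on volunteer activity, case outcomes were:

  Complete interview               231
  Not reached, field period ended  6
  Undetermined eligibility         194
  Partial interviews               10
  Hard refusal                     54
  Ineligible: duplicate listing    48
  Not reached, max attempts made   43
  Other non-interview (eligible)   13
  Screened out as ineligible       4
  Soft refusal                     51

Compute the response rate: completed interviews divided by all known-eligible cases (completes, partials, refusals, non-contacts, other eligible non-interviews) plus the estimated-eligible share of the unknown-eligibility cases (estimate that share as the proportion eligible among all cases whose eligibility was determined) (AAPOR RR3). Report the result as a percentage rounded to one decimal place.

Refused = 54 + 51 = 105
Non-contacts = 6 + 43 = 49
Not eligible = 4 + 48 = 52
Numerator → 231
Known eligible → 231 + 10 + 105 + 49 + 13 = 408
e = 408 / (408 + 52) = 408 / 460 = 0.8870
e × U → 0.8870 × 194 = 172.08
Denom → 408 + 172.08 = 580.08
RR3 = 231 / 580.08 = 0.3982

39.8%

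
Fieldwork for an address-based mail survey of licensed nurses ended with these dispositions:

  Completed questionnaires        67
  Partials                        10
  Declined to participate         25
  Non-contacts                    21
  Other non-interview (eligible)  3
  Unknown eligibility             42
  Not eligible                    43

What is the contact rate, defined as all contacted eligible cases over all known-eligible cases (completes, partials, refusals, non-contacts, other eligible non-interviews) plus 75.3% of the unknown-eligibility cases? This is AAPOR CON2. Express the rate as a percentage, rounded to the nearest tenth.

66.6%

Top = 67 + 10 + 25 + 3 = 105
Known eligible = 67 + 10 + 25 + 21 + 3 = 126
Estimated eligible among unknowns = 0.7530 × 42 = 31.63
Denom = 126 + 31.63 = 157.63
CON2 = 105 / 157.63 = 0.6661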